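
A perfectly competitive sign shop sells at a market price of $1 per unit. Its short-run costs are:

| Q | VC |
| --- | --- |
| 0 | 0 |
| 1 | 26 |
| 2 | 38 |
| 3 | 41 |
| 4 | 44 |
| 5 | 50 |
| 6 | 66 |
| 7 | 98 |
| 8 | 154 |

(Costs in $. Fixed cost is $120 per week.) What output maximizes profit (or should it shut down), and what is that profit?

Q = 0 (shut down); profit = -$120

Profit at each row (π = 1Q − TC): Q=0: -120; Q=1: -145; Q=2: -156; Q=3: -158; Q=4: -160; Q=5: -165; Q=6: -180; Q=7: -211; Q=8: -266.
Profit is highest at Q = 0. Equivalently, the lowest AVC in the table is 50/5 ≈ $10 at Q = 5, and P = $1 falls below it — price never covers variable cost, so the firm shuts down and loses only its fixed cost.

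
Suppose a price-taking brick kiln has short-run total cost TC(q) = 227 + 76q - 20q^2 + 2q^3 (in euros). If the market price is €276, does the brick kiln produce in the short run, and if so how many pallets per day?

Produce at q = 10

From TC, MC = TC'(q) = 76 - 40q + 6q^2 and AVC = VC/q = 76 - 20q + 2q^2.
AVC is minimized where dAVC/dq = -20 + 4q = 0, at q = 5; min AVC = 76 - 20·5 + 2·5^2 = €26.
P = €276 exceeds min AVC = €26, so the firm stays open.
P = MC gives -200 - 40q + 6q^2 = 0, with roots -10/3 and 10. Take the larger (rising MC): q* = 10.
Check: AVC at q = 10 is €76 ≤ P, so revenue covers variable cost.
Profit = P·q − TC = 276·10 − 987 = €1773.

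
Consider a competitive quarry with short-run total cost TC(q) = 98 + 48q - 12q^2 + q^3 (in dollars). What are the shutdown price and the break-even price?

Shutdown price = $12; break-even price = $27

AVC = 48 - 12q + q^2; minimized at q = 6, giving min AVC = $12. That is the shutdown price.
ATC = 98/q + 48 - 12q + q^2. Setting dATC/dq = −98/q^2 − 12 + 2q = 0 gives q = 7 (since 2·7^3 − 12·7^2 = 98).
min ATC = 98/7 + 48 − 12·7 + 7^2 = $27. That is the break-even price.
Between these two prices the firm operates at a loss; above $27 it earns a profit.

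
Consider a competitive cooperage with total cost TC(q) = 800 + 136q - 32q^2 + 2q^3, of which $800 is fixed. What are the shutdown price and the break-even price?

Shutdown price = min AVC. AVC = 136 - 32q + 2q^2, with vertex at q = 8 and minimum $8.
ATC = 800/q + 136 - 32q + 2q^2. Setting dATC/dq = −800/q^2 − 32 + 4q = 0 gives q = 10 (since 4·10^3 − 32·10^2 = 800).
min ATC = 800/10 + 136 − 32·10 + 2·10^2 = $96. That is the break-even price.
For $8 ≤ P < $96 the firm produces at a loss; below $8 it shuts down.

Shutdown price = $8; break-even price = $96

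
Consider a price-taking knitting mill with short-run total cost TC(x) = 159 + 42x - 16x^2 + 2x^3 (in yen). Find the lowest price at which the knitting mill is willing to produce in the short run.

¥10 per unit

The shutdown price is the minimum of AVC. VC = 42x - 16x^2 + 2x^3, so AVC = 42 - 16x + 2x^2.
At the minimum of AVC, MC = AVC. MC = 42 - 32x + 6x^2; setting MC = AVC gives 4x^2 - 16x = 0, so x = 4. min AVC = 10.
For P < ¥10 the firm produces nothing.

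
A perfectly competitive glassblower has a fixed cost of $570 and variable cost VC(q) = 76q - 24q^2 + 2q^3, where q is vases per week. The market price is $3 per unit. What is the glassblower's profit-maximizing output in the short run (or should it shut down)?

Variable cost is VC = 76q - 24q^2 + 2q^3, so AVC = VC/q = 76 - 24q + 2q^2 and MC = dTC/dq = 76 - 48q + 6q^2.
AVC is minimized where dAVC/dq = -24 + 4q = 0, at q = 6; min AVC = 76 - 24·6 + 2·6^2 = $4.
With P < min AVC ($3 < $4), every unit sold adds to the loss.
The firm minimizes its loss by shutting down and losing only its fixed cost of $570.

Shut down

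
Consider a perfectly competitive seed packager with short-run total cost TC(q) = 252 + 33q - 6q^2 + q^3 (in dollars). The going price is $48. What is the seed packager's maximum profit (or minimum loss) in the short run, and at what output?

AVC = 33 - 6q + q^2 has its minimum $24 at q = 3; price $48 clears that bar, so the firm operates.
With MC = 33 - 12q + 3q^2, P = MC on the upward-sloping part at q* = 5.
TR = 48·5 = 240. TC = 252 + 140 = 392. Profit = 240 − 392 = -$152.
Shutting down would mean losing the fixed cost of $252, so operating at a loss of $152 is better by $100.

Profit = -$152 at q = 5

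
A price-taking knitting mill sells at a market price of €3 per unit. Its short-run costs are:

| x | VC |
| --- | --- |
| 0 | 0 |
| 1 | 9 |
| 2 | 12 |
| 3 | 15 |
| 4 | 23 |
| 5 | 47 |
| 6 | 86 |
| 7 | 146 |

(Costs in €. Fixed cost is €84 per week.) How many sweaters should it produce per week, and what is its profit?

Tabulate TR − TC: x=0: -84; x=1: -90; x=2: -90; x=3: -90; x=4: -95; x=5: -116; x=6: -152; x=7: -209.
Profit is highest at x = 0. Equivalently, the lowest AVC in the table is 15/3 ≈ €5 at x = 3, and P = €3 falls below it — price never covers variable cost, so the firm shuts down and loses only its fixed cost.

x = 0 (shut down); profit = -€84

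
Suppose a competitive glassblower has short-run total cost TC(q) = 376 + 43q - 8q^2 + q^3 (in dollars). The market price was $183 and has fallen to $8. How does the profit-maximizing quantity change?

Output falls from 10 to 0 (the firm shuts down)

MC = 43 - 16q + 3q^2; the shutdown threshold is min AVC = $27 (at q = 4).
With P = $183 above the shutdown price, P = MC gives q = 10.
At P = $8 < min AVC = $27, price no longer covers variable cost at any output, so the firm shuts down: q = 0.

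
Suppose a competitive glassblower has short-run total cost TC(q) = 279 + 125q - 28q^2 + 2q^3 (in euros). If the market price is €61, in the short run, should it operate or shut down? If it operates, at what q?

Produce at q = 8

Variable cost is VC = 125q - 28q^2 + 2q^3, so AVC = VC/q = 125 - 28q + 2q^2 and MC = dTC/dq = 125 - 56q + 6q^2.
The AVC parabola has its vertex at q = 28/4 = 7, where AVC = 125 - 28·7 + 2·7^2 = €27.
P = €61 exceeds min AVC = €27, so the firm stays open.
Set P = MC: 61 = 125 - 56q + 6q^2 → 64 - 56q + 6q^2 = 0. The roots are q = 4/3 and q = 8; the profit-maximizing output is on the rising part of MC, so q* = 8.
Check: AVC at q = 8 is €29 ≤ P, so revenue covers variable cost.
Profit = P·q − TC = 61·8 − 511 = -€23, a loss, but smaller than the €279 fixed cost the firm would lose by shutting down.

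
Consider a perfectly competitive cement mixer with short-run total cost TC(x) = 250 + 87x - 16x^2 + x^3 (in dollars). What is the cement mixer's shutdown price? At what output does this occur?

$23 per unit, at x = 8

Short-run supply begins at min AVC. From VC = 87x - 16x^2 + x^3, AVC = 87 - 16x + x^2.
dAVC/dx = -16 + 2x = 0 gives x = 8. min AVC = 87 - 16·8 + 8^2 = 23.
The firm shuts down for any P below $23.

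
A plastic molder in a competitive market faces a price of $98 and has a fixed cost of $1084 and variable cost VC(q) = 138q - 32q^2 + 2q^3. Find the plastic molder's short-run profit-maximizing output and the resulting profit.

Profit = -$284 at q = 10

AVC = 138 - 32q + 2q^2; min AVC = $10 at q = 8. Since P = $98 ≥ min AVC, the firm produces.
MC = 138 - 64q + 6q^2. Setting P = MC and taking the root on the rising branch gives q* = 10.
TR = 98·10 = 980. TC = 1084 + 180 = 1264. Profit = 980 − 1264 = -$284.
By producing, the firm covers all variable cost plus $800 of fixed cost; shutting down would lose the full $1084.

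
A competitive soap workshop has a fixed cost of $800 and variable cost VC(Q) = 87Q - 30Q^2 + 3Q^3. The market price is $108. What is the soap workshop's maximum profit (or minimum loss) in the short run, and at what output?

Profit = -$212 at Q = 7

AVC = 87 - 30Q + 3Q^2; min AVC = $12 at Q = 5. Since P = $108 ≥ min AVC, the firm produces.
With MC = 87 - 60Q + 9Q^2, P = MC on the upward-sloping part at Q* = 7.
TR = 108·7 = 756. TC = 800 + 168 = 968. Profit = 756 − 968 = -$212.
That loss of $212 beats the $800 the firm would lose by shutting down; producing recovers $588 of fixed cost.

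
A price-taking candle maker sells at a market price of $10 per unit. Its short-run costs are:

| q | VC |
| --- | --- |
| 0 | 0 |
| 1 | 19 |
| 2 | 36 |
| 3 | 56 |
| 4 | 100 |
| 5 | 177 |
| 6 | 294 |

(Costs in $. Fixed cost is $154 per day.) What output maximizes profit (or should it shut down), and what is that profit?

q = 0 (shut down); profit = -$154

Compute π = P·q − TC at each output: q=0: -154; q=1: -163; q=2: -170; q=3: -180; q=4: -214; q=5: -281; q=6: -388.
Profit is highest at q = 0. Equivalently, the lowest AVC in the table is 36/2 ≈ $18 at q = 2, and P = $10 falls below it — price never covers variable cost, so the firm shuts down and loses only its fixed cost.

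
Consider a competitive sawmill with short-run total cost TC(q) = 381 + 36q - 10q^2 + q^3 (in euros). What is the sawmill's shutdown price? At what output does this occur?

€11 per unit, at q = 5

The firm shuts down when price falls below the minimum of average variable cost. AVC = VC/q = 36 - 10q + q^2.
At the minimum of AVC, MC = AVC. MC = 36 - 20q + 3q^2; setting MC = AVC gives 2q^2 - 10q = 0, so q = 5. min AVC = 11.
The firm shuts down for any P below €11.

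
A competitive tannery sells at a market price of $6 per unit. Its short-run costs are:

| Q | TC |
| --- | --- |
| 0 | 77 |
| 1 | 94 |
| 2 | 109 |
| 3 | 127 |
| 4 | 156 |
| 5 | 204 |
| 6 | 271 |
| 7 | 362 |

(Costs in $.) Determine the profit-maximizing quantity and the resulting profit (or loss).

Q = 0 (shut down); profit = -$77

Profit at each row (π = 6Q − TC): Q=0: -77; Q=1: -88; Q=2: -97; Q=3: -109; Q=4: -132; Q=5: -174; Q=6: -235; Q=7: -320.
Profit is highest at Q = 0. Equivalently, the lowest AVC in the table is 32/2 ≈ $16 at Q = 2, and P = $6 falls below it — price never covers variable cost, so the firm shuts down and loses only its fixed cost.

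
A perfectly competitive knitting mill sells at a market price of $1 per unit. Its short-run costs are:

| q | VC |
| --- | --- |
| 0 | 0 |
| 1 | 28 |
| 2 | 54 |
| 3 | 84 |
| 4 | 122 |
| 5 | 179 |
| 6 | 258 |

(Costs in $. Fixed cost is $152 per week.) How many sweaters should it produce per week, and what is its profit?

Compute π = P·q − TC at each output: q=0: -152; q=1: -179; q=2: -204; q=3: -233; q=4: -270; q=5: -326; q=6: -404.
Profit is highest at q = 0. Equivalently, the lowest AVC in the table is 54/2 ≈ $27 at q = 2, and P = $1 falls below it — price never covers variable cost, so the firm shuts down and loses only its fixed cost.

q = 0 (shut down); profit = -$152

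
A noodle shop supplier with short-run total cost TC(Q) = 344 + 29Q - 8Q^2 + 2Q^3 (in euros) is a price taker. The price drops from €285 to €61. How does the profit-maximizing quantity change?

MC = 29 - 16Q + 6Q^2; the shutdown threshold is min AVC = €21 (at Q = 2).
With P = €285 above the shutdown price, P = MC gives Q = 8.
At P = €61 ≥ min AVC, set P = MC: Q = 4. The firm stays open but cuts output.

Output falls from 8 to 4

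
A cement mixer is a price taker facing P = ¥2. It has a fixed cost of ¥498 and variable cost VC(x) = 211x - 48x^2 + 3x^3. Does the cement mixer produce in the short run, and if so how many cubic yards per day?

Strip out fixed cost: VC = 211x - 48x^2 + 3x^3. Then AVC = 211 - 48x + 3x^2 and MC = 211 - 96x + 9x^2.
AVC is minimized where dAVC/dx = -48 + 6x = 0, at x = 8; min AVC = 211 - 48·8 + 3·8^2 = ¥19.
Since P = ¥2 < min AVC = ¥19, price fails to cover variable cost at any output.
Best response: produce nothing and absorb the ¥498 fixed cost.

Shut down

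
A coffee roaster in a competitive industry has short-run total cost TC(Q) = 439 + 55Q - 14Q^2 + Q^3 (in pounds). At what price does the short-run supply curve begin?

£6 per unit

Short-run supply begins at min AVC. From VC = 55Q - 14Q^2 + Q^3, AVC = 55 - 14Q + Q^2.
At the minimum of AVC, MC = AVC. MC = 55 - 28Q + 3Q^2; setting MC = AVC gives 2Q^2 - 14Q = 0, so Q = 7. min AVC = 6.
So the shutdown price is £6.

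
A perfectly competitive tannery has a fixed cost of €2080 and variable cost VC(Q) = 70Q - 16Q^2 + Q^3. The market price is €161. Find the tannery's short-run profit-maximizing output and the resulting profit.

Profit = -€390 at Q = 13

AVC = 70 - 16Q + Q^2; min AVC = €6 at Q = 8. Since P = €161 ≥ min AVC, the firm produces.
With MC = 70 - 32Q + 3Q^2, P = MC on the upward-sloping part at Q* = 13.
TR = 161·13 = 2093. TC = 2080 + 403 = 2483. Profit = 2093 − 2483 = -€390.
Shutting down would mean losing the fixed cost of €2080, so operating at a loss of €390 is better by €1690.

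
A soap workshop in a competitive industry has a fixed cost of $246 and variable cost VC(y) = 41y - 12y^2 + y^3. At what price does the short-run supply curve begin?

Short-run supply begins at min AVC. From VC = 41y - 12y^2 + y^3, AVC = 41 - 12y + y^2.
At the minimum of AVC, MC = AVC. MC = 41 - 24y + 3y^2; setting MC = AVC gives 2y^2 - 12y = 0, so y = 6. min AVC = 5.
For P < $5 the firm produces nothing.

$5 per unit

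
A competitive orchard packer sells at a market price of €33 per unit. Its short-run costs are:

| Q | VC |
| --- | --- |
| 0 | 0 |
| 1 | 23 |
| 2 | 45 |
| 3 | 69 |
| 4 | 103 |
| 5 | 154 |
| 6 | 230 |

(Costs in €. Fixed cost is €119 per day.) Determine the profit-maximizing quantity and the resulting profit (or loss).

Q = 3; profit = -€89

Tabulate TR − TC: Q=0: -119; Q=1: -109; Q=2: -98; Q=3: -89; Q=4: -90; Q=5: -108; Q=6: -151.
Profit is maximized at Q = 3. AVC there is 69/3 = €23 ≤ P, so producing beats shutting down (which would give -€119).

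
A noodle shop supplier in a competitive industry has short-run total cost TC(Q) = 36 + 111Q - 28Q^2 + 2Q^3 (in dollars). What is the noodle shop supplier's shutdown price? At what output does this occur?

$13 per unit, at Q = 7

The shutdown price is the minimum of AVC. VC = 111Q - 28Q^2 + 2Q^3, so AVC = 111 - 28Q + 2Q^2.
dAVC/dQ = -28 + 4Q = 0 gives Q = 7. min AVC = 111 - 28·7 + 2·7^2 = 13.
So the shutdown price is $13.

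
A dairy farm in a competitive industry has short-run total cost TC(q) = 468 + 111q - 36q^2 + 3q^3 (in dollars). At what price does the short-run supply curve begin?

$3 per unit

Short-run supply begins at min AVC. From VC = 111q - 36q^2 + 3q^3, AVC = 111 - 36q + 3q^2.
At the minimum of AVC, MC = AVC. MC = 111 - 72q + 9q^2; setting MC = AVC gives 6q^2 - 36q = 0, so q = 6. min AVC = 3.
For P < $3 the firm produces nothing.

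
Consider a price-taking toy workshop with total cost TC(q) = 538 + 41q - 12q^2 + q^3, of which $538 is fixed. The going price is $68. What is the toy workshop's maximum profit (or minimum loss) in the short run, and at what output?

AVC = 41 - 12q + q^2 has its minimum $5 at q = 6; price $68 clears that bar, so the firm operates.
MC = 41 - 24q + 3q^2. Setting P = MC and taking the root on the rising branch gives q* = 9.
TR = 68·9 = 612. TC = 538 + 126 = 664. Profit = 612 − 664 = -$52.
Shutting down would mean losing the fixed cost of $538, so operating at a loss of $52 is better by $486.

Profit = -$52 at q = 9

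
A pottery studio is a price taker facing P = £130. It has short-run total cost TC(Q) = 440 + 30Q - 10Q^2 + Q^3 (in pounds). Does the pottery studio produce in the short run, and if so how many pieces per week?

Produce at Q = 10

Strip out fixed cost: VC = 30Q - 10Q^2 + Q^3. Then AVC = 30 - 10Q + Q^2 and MC = 30 - 20Q + 3Q^2.
AVC is minimized where dAVC/dQ = -10 + 2Q = 0, at Q = 5; min AVC = 30 - 10·5 + 5^2 = £5.
Because £130 ≥ £5, revenue can cover variable cost; the firm operates.
P = MC gives -100 - 20Q + 3Q^2 = 0, with roots -10/3 and 10. Take the larger (rising MC): Q* = 10.
Check: AVC at Q = 10 is £30 ≤ P, so revenue covers variable cost.
Profit = P·Q − TC = 130·10 − 740 = £560.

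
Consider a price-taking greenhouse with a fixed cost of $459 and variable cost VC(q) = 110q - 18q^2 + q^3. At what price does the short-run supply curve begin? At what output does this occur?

The firm shuts down when price falls below the minimum of average variable cost. AVC = VC/q = 110 - 18q + q^2.
At the minimum of AVC, MC = AVC. MC = 110 - 36q + 3q^2; setting MC = AVC gives 2q^2 - 18q = 0, so q = 9. min AVC = 29.
For P < $29 the firm produces nothing.

$29 per unit, at q = 9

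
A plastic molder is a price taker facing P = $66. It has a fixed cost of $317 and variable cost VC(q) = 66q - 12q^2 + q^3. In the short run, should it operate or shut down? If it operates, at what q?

From TC, MC = TC'(q) = 66 - 24q + 3q^2 and AVC = VC/q = 66 - 12q + q^2.
The AVC parabola has its vertex at q = 12/2 = 6, where AVC = 66 - 12·6 + 6^2 = $30.
Since P = $66 ≥ min AVC = $30, price covers variable cost and the firm should produce.
P = MC gives -24q + 3q^2 = 0, with roots 0 and 8. Take the larger (rising MC): q* = 8.
Check: AVC at q = 8 is $34 ≤ P, so revenue covers variable cost.
Profit = P·q − TC = 66·8 − 589 = -$61, a loss, but smaller than the $317 fixed cost the firm would lose by shutting down.

Produce at q = 8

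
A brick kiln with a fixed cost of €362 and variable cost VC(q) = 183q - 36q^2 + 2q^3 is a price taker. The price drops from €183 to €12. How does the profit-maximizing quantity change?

Output falls from 12 to 0 (the firm shuts down)

AVC = 183 - 36q + 2q^2, minimized at q = 9 where min AVC = €21. MC = 183 - 72q + 6q^2.
At P = €183 ≥ min AVC, set P = MC on the rising branch: q = 12.
At P = €12 < min AVC = €21, price no longer covers variable cost at any output, so the firm shuts down: q = 0.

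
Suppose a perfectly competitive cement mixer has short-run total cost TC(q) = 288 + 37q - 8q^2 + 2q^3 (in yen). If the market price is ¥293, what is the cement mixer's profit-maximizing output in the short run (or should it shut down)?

Produce at q = 8

Variable cost is VC = 37q - 8q^2 + 2q^3, so AVC = VC/q = 37 - 8q + 2q^2 and MC = dTC/dq = 37 - 16q + 6q^2.
AVC is minimized where dAVC/dq = -8 + 4q = 0, at q = 2; min AVC = 37 - 8·2 + 2·2^2 = ¥29.
Because ¥293 ≥ ¥29, revenue can cover variable cost; the firm operates.
Set P = MC: 293 = 37 - 16q + 6q^2 → -256 - 16q + 6q^2 = 0. The roots are q = -16/3 and q = 8; the profit-maximizing output is on the rising part of MC, so q* = 8.
Check: AVC at q = 8 is ¥101 ≤ P, so revenue covers variable cost.
Profit = P·q − TC = 293·8 − 1096 = ¥1248.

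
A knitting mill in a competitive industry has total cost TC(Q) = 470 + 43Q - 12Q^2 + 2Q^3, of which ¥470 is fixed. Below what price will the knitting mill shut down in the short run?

The shutdown price is the minimum of AVC. VC = 43Q - 12Q^2 + 2Q^3, so AVC = 43 - 12Q + 2Q^2.
dAVC/dQ = -12 + 4Q = 0 gives Q = 3. min AVC = 43 - 12·3 + 2·3^2 = 25.
The firm shuts down for any P below ¥25.

¥25 per unit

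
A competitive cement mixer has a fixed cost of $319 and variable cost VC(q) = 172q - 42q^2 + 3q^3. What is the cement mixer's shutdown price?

Short-run supply begins at min AVC. From VC = 172q - 42q^2 + 3q^3, AVC = 172 - 42q + 3q^2.
At the minimum of AVC, MC = AVC. MC = 172 - 84q + 9q^2; setting MC = AVC gives 6q^2 - 42q = 0, so q = 7. min AVC = 25.
For P < $25 the firm produces nothing.

$25 per unit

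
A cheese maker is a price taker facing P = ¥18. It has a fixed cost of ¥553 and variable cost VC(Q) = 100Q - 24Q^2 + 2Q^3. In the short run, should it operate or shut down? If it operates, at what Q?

Shut down

From TC, MC = TC'(Q) = 100 - 48Q + 6Q^2 and AVC = VC/Q = 100 - 24Q + 2Q^2.
The AVC parabola has its vertex at Q = 24/4 = 6, where AVC = 100 - 24·6 + 2·6^2 = ¥28.
Since P = ¥18 < min AVC = ¥28, price fails to cover variable cost at any output.
Shutting down limits the loss to fixed cost, ¥553.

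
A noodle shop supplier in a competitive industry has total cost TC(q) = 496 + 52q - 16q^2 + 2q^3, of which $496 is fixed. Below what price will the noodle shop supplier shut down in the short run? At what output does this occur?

$20 per unit, at q = 4

Short-run supply begins at min AVC. From VC = 52q - 16q^2 + 2q^3, AVC = 52 - 16q + 2q^2.
At the minimum of AVC, MC = AVC. MC = 52 - 32q + 6q^2; setting MC = AVC gives 4q^2 - 16q = 0, so q = 4. min AVC = 20.
The firm shuts down for any P below $20.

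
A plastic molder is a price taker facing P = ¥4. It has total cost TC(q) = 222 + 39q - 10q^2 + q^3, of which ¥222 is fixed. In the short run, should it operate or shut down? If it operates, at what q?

Strip out fixed cost: VC = 39q - 10q^2 + q^3. Then AVC = 39 - 10q + q^2 and MC = 39 - 20q + 3q^2.
The AVC parabola has its vertex at q = 10/2 = 5, where AVC = 39 - 10·5 + 5^2 = ¥14.
With P < min AVC (¥4 < ¥14), every unit sold adds to the loss.
The firm minimizes its loss by shutting down and losing only its fixed cost of ¥222.

Shut down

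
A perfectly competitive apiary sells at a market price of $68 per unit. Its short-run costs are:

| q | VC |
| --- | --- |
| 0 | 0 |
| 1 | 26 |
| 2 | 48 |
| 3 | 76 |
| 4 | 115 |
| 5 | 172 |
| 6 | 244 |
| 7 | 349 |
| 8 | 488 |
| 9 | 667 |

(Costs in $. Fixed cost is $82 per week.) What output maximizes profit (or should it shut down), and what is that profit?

q = 5; profit = $86

Profit at each row (π = 68q − TC): q=0: -82; q=1: -40; q=2: 6; q=3: 46; q=4: 75; q=5: 86; q=6: 82; q=7: 45; q=8: -26; q=9: -137.
Profit is maximized at q = 5. AVC there is 172/5 = $34.40 ≤ P, so producing beats shutting down (which would give -$82).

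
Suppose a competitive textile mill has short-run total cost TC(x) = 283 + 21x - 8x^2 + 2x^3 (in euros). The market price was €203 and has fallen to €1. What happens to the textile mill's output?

AVC = 21 - 8x + 2x^2, minimized at x = 2 where min AVC = €13. MC = 21 - 16x + 6x^2.
With P = €203 above the shutdown price, P = MC gives x = 7.
At P = €1 < min AVC = €13, price no longer covers variable cost at any output, so the firm shuts down: x = 0.

Output falls from 7 to 0 (the firm shuts down)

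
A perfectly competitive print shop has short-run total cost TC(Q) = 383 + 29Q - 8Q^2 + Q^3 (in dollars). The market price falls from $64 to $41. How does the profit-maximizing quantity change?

AVC = 29 - 8Q + Q^2, minimized at Q = 4 where min AVC = $13. MC = 29 - 16Q + 3Q^2.
At P = $64 ≥ min AVC, set P = MC on the rising branch: Q = 7.
At P = $41 ≥ min AVC, set P = MC: Q = 6. The firm stays open but cuts output.

Output falls from 7 to 6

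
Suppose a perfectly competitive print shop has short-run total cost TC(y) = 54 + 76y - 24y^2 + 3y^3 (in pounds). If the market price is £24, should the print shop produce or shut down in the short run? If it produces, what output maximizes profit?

Shut down

Variable cost is VC = 76y - 24y^2 + 3y^3, so AVC = VC/y = 76 - 24y + 3y^2 and MC = dTC/dy = 76 - 48y + 9y^2.
The AVC parabola has its vertex at y = 24/6 = 4, where AVC = 76 - 24·4 + 3·4^2 = £28.
With P < min AVC (£24 < £28), every unit sold adds to the loss.
Best response: produce nothing and absorb the £54 fixed cost.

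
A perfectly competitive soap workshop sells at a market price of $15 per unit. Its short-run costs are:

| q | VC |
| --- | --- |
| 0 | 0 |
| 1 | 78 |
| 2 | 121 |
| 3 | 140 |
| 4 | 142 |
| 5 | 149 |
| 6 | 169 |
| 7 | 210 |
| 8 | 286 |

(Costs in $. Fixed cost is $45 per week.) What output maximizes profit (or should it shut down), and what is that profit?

Tabulate TR − TC: q=0: -45; q=1: -108; q=2: -136; q=3: -140; q=4: -127; q=5: -119; q=6: -124; q=7: -150; q=8: -211.
Profit is highest at q = 0. Equivalently, the lowest AVC in the table is 169/6 ≈ $28.17 at q = 6, and P = $15 falls below it — price never covers variable cost, so the firm shuts down and loses only its fixed cost.

q = 0 (shut down); profit = -$45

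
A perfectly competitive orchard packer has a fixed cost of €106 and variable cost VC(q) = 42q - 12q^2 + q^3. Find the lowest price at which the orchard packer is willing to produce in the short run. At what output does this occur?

The firm shuts down when price falls below the minimum of average variable cost. AVC = VC/q = 42 - 12q + q^2.
At the minimum of AVC, MC = AVC. MC = 42 - 24q + 3q^2; setting MC = AVC gives 2q^2 - 12q = 0, so q = 6. min AVC = 6.
The firm shuts down for any P below €6.

€6 per unit, at q = 6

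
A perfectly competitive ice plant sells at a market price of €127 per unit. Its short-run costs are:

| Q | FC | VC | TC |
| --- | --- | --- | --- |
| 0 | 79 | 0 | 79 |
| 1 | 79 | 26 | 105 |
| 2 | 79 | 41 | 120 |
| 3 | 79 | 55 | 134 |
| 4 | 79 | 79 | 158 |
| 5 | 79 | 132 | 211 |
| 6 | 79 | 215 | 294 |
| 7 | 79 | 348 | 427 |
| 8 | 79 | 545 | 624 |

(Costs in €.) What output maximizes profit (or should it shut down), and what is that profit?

Tabulate TR − TC: Q=0: -79; Q=1: 22; Q=2: 134; Q=3: 247; Q=4: 350; Q=5: 424; Q=6: 468; Q=7: 462; Q=8: 392.
Profit is maximized at Q = 6. AVC there is 215/6 = €35.83 ≤ P, so producing beats shutting down (which would give -€79).

Q = 6; profit = €468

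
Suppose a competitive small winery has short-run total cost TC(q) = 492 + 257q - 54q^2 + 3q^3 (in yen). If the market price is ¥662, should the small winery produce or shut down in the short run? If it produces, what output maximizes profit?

Produce at q = 15

From TC, MC = TC'(q) = 257 - 108q + 9q^2 and AVC = VC/q = 257 - 54q + 3q^2.
AVC hits its minimum where MC = AVC, at q = 9, giving min AVC = 257 - 54·9 + 3·9^2 = ¥14.
Since P = ¥662 ≥ min AVC = ¥14, price covers variable cost and the firm should produce.
P = MC gives -405 - 108q + 9q^2 = 0, with roots -3 and 15. Take the larger (rising MC): q* = 15.
Check: AVC at q = 15 is ¥122 ≤ P, so revenue covers variable cost.
Profit = P·q − TC = 662·15 − 2322 = ¥7608.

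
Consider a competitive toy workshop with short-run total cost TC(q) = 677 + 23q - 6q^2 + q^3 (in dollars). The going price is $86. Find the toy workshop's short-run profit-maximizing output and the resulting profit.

Profit = -$285 at q = 7

AVC = 23 - 6q + q^2 has its minimum $14 at q = 3; price $86 clears that bar, so the firm operates.
With MC = 23 - 12q + 3q^2, P = MC on the upward-sloping part at q* = 7.
TR = 86·7 = 602. TC = 677 + 210 = 887. Profit = 602 − 887 = -$285.
By producing, the firm covers all variable cost plus $392 of fixed cost; shutting down would lose the full $677.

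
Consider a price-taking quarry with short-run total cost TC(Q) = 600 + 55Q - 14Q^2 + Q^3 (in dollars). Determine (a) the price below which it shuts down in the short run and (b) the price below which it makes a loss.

Shutdown price = $6; break-even price = $75

Shutdown price = min AVC. AVC = 55 - 14Q + Q^2, with vertex at Q = 7 and minimum $6.
ATC = 600/Q + 55 - 14Q + Q^2. Setting dATC/dQ = −600/Q^2 − 14 + 2Q = 0 gives Q = 10 (since 2·10^3 − 14·10^2 = 600).
min ATC = 600/10 + 55 − 14·10 + 10^2 = $75. That is the break-even price.
For $6 ≤ P < $75 the firm produces at a loss; below $6 it shuts down.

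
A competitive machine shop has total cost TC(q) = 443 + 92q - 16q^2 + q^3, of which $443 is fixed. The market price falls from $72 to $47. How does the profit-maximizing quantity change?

Output falls from 10 to 9

AVC = 92 - 16q + q^2, minimized at q = 8 where min AVC = $28. MC = 92 - 32q + 3q^2.
With P = $72 above the shutdown price, P = MC gives q = 10.
At P = $47 ≥ min AVC, set P = MC: q = 9. The firm stays open but cuts output.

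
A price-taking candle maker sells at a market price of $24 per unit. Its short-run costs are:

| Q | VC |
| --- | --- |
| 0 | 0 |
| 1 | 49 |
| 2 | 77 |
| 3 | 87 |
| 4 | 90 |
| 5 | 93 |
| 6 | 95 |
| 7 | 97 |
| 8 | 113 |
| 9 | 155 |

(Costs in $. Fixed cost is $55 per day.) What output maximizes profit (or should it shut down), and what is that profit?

Q = 8; profit = $24

Profit at each row (π = 24Q − TC): Q=0: -55; Q=1: -80; Q=2: -84; Q=3: -70; Q=4: -49; Q=5: -28; Q=6: -6; Q=7: 16; Q=8: 24; Q=9: 6.
Profit is maximized at Q = 8. AVC there is 113/8 = $14.12 ≤ P, so producing beats shutting down (which would give -$55).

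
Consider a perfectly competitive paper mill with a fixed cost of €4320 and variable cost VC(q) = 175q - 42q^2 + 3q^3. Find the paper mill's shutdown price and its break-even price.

AVC = 175 - 42q + 3q^2; minimized at q = 7, giving min AVC = €28. That is the shutdown price.
ATC = 4320/q + 175 - 42q + 3q^2. Setting dATC/dq = −4320/q^2 − 42 + 6q = 0 gives q = 12 (since 6·12^3 − 42·12^2 = 4320).
min ATC = 4320/12 + 175 − 42·12 + 3·12^2 = €463. That is the break-even price.
For €28 ≤ P < €463 the firm produces at a loss; below €28 it shuts down.

Shutdown price = €28; break-even price = €463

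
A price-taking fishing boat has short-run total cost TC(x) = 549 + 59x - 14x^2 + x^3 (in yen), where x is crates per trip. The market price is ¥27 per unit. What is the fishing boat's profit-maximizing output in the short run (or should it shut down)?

Strip out fixed cost: VC = 59x - 14x^2 + x^3. Then AVC = 59 - 14x + x^2 and MC = 59 - 28x + 3x^2.
The AVC parabola has its vertex at x = 14/2 = 7, where AVC = 59 - 14·7 + 7^2 = ¥10.
Since P = ¥27 ≥ min AVC = ¥10, price covers variable cost and the firm should produce.
Solving P = MC: 32 - 28x + 3x^2 = 0 ⇒ x = 4/3 or 8. On the upward-sloping branch, x* = 8.
Check: AVC at x = 8 is ¥11 ≤ P, so revenue covers variable cost.
Profit = P·x − TC = 27·8 − 637 = -¥421, a loss, but smaller than the ¥549 fixed cost the firm would lose by shutting down.

Produce at x = 8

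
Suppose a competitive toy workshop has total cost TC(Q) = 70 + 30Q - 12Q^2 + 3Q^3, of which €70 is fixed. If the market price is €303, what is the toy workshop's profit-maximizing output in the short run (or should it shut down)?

Produce at Q = 7

Strip out fixed cost: VC = 30Q - 12Q^2 + 3Q^3. Then AVC = 30 - 12Q + 3Q^2 and MC = 30 - 24Q + 9Q^2.
The AVC parabola has its vertex at Q = 12/6 = 2, where AVC = 30 - 12·2 + 3·2^2 = €18.
Because €303 ≥ €18, revenue can cover variable cost; the firm operates.
P = MC gives -273 - 24Q + 9Q^2 = 0, with roots -13/3 and 7. Take the larger (rising MC): Q* = 7.
Check: AVC at Q = 7 is €93 ≤ P, so revenue covers variable cost.
Profit = P·Q − TC = 303·7 − 721 = €1400.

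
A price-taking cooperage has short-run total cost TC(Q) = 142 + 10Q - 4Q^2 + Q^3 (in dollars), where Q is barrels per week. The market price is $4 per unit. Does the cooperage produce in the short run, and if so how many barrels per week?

Shut down

Variable cost is VC = 10Q - 4Q^2 + Q^3, so AVC = VC/Q = 10 - 4Q + Q^2 and MC = dTC/dQ = 10 - 8Q + 3Q^2.
The AVC parabola has its vertex at Q = 4/2 = 2, where AVC = 10 - 4·2 + 2^2 = $6.
With P < min AVC ($4 < $6), every unit sold adds to the loss.
Shutting down limits the loss to fixed cost, $142.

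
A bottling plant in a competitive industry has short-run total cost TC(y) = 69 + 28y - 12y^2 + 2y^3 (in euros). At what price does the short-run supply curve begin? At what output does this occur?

Short-run supply begins at min AVC. From VC = 28y - 12y^2 + 2y^3, AVC = 28 - 12y + 2y^2.
At the minimum of AVC, MC = AVC. MC = 28 - 24y + 6y^2; setting MC = AVC gives 4y^2 - 12y = 0, so y = 3. min AVC = 10.
For P < €10 the firm produces nothing.

€10 per unit, at y = 3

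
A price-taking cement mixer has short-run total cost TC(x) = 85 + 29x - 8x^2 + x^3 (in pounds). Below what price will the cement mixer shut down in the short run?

£13 per unit

The firm shuts down when price falls below the minimum of average variable cost. AVC = VC/x = 29 - 8x + x^2.
dAVC/dx = -8 + 2x = 0 gives x = 4. min AVC = 29 - 8·4 + 4^2 = 13.
So the shutdown price is £13.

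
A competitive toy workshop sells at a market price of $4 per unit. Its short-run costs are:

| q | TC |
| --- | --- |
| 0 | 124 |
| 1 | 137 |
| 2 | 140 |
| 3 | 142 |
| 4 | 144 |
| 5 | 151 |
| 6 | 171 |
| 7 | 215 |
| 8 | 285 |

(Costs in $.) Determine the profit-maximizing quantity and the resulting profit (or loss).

Compute π = P·q − TC at each output: q=0: -124; q=1: -133; q=2: -132; q=3: -130; q=4: -128; q=5: -131; q=6: -147; q=7: -187; q=8: -253.
Profit is highest at q = 0. Equivalently, the lowest AVC in the table is 20/4 ≈ $5 at q = 4, and P = $4 falls below it — price never covers variable cost, so the firm shuts down and loses only its fixed cost.

q = 0 (shut down); profit = -$124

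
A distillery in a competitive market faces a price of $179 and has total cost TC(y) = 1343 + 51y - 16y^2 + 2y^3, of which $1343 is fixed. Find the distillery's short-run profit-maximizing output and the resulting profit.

AVC = 51 - 16y + 2y^2; min AVC = $19 at y = 4. Since P = $179 ≥ min AVC, the firm produces.
MC = 51 - 32y + 6y^2. Setting P = MC and taking the root on the rising branch gives y* = 8.
TR = 179·8 = 1432. TC = 1343 + 408 = 1751. Profit = 1432 − 1751 = -$319.
Shutting down would mean losing the fixed cost of $1343, so operating at a loss of $319 is better by $1024.

Profit = -$319 at y = 8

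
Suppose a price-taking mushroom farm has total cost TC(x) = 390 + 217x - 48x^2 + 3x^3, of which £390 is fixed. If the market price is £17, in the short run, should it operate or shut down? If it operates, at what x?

Shut down

From TC, MC = TC'(x) = 217 - 96x + 9x^2 and AVC = VC/x = 217 - 48x + 3x^2.
AVC is minimized where dAVC/dx = -48 + 6x = 0, at x = 8; min AVC = 217 - 48·8 + 3·8^2 = £25.
With P < min AVC (£17 < £25), every unit sold adds to the loss.
Best response: produce nothing and absorb the £390 fixed cost.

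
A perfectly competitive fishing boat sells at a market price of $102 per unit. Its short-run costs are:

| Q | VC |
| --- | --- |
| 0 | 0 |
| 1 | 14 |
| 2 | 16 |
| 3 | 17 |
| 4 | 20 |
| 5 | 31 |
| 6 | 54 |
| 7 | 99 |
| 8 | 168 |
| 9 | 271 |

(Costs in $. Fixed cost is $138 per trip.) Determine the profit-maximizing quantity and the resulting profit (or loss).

Q = 8; profit = $510

Tabulate TR − TC: Q=0: -138; Q=1: -50; Q=2: 50; Q=3: 151; Q=4: 250; Q=5: 341; Q=6: 420; Q=7: 477; Q=8: 510; Q=9: 509.
Profit is maximized at Q = 8. AVC there is 168/8 = $21 ≤ P, so producing beats shutting down (which would give -$138).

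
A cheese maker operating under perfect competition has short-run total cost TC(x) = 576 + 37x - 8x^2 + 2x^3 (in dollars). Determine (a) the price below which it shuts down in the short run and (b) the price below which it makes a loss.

Shutdown price = $29; break-even price = $157

Shutdown price = min AVC. AVC = 37 - 8x + 2x^2, with vertex at x = 2 and minimum $29.
ATC = 576/x + 37 - 8x + 2x^2. Setting dATC/dx = −576/x^2 − 8 + 4x = 0 gives x = 6 (since 4·6^3 − 8·6^2 = 576).
min ATC = 576/6 + 37 − 8·6 + 2·6^2 = $157. That is the break-even price.
For $29 ≤ P < $157 the firm produces at a loss; below $29 it shuts down.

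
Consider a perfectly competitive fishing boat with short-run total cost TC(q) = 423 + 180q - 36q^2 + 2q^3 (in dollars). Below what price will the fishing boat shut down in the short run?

$18 per unit

Short-run supply begins at min AVC. From VC = 180q - 36q^2 + 2q^3, AVC = 180 - 36q + 2q^2.
At the minimum of AVC, MC = AVC. MC = 180 - 72q + 6q^2; setting MC = AVC gives 4q^2 - 36q = 0, so q = 9. min AVC = 18.
For P < $18 the firm produces nothing.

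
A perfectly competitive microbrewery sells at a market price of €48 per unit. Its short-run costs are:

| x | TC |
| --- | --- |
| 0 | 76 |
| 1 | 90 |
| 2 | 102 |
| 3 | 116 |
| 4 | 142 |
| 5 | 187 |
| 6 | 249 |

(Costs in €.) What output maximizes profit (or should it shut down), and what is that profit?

Profit at each row (π = 48x − TC): x=0: -76; x=1: -42; x=2: -6; x=3: 28; x=4: 50; x=5: 53; x=6: 39.
Profit is maximized at x = 5. AVC there is 111/5 = €22.20 ≤ P, so producing beats shutting down (which would give -€76).

x = 5; profit = €53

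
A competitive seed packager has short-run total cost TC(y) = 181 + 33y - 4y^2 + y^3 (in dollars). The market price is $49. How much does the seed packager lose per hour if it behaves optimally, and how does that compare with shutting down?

Profit = -$117 at y = 4

AVC = 33 - 4y + y^2 has its minimum $29 at y = 2; price $49 clears that bar, so the firm operates.
With MC = 33 - 8y + 3y^2, P = MC on the upward-sloping part at y* = 4.
TR = 49·4 = 196. TC = 181 + 132 = 313. Profit = 196 − 313 = -$117.
That loss of $117 beats the $181 the firm would lose by shutting down; producing recovers $64 of fixed cost.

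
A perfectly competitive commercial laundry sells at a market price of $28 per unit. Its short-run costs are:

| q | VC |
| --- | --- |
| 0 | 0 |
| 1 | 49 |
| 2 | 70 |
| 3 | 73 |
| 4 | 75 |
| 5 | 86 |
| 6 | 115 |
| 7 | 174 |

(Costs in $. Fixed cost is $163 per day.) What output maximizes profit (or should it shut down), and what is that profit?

q = 5; profit = -$109

Profit at each row (π = 28q − TC): q=0: -163; q=1: -184; q=2: -177; q=3: -152; q=4: -126; q=5: -109; q=6: -110; q=7: -141.
Profit is maximized at q = 5. AVC there is 86/5 = $17.20 ≤ P, so producing beats shutting down (which would give -$163).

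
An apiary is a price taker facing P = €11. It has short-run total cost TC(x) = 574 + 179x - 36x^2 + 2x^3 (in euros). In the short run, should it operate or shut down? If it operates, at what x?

Shut down

Variable cost is VC = 179x - 36x^2 + 2x^3, so AVC = VC/x = 179 - 36x + 2x^2 and MC = dTC/dx = 179 - 72x + 6x^2.
AVC is minimized where dAVC/dx = -36 + 4x = 0, at x = 9; min AVC = 179 - 36·9 + 2·9^2 = €17.
Since P = €11 < min AVC = €17, price fails to cover variable cost at any output.
Best response: produce nothing and absorb the €574 fixed cost.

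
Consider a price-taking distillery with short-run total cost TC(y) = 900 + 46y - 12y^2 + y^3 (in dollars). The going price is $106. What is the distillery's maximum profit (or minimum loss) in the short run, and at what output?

Profit = -$100 at y = 10

AVC = 46 - 12y + y^2; min AVC = $10 at y = 6. Since P = $106 ≥ min AVC, the firm produces.
With MC = 46 - 24y + 3y^2, P = MC on the upward-sloping part at y* = 10.
TR = 106·10 = 1060. TC = 900 + 260 = 1160. Profit = 1060 − 1160 = -$100.
Shutting down would mean losing the fixed cost of $900, so operating at a loss of $100 is better by $800.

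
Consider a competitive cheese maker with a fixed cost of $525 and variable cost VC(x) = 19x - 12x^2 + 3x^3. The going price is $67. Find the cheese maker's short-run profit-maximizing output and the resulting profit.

AVC = 19 - 12x + 3x^2; min AVC = $7 at x = 2. Since P = $67 ≥ min AVC, the firm produces.
With MC = 19 - 24x + 9x^2, P = MC on the upward-sloping part at x* = 4.
TR = 67·4 = 268. TC = 525 + 76 = 601. Profit = 268 − 601 = -$333.
Shutting down would mean losing the fixed cost of $525, so operating at a loss of $333 is better by $192.

Profit = -$333 at x = 4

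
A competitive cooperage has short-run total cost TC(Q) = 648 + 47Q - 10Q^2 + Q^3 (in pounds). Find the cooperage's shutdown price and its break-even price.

AVC = 47 - 10Q + Q^2; minimized at Q = 5, giving min AVC = £22. That is the shutdown price.
ATC = 648/Q + 47 - 10Q + Q^2. Setting dATC/dQ = −648/Q^2 − 10 + 2Q = 0 gives Q = 9 (since 2·9^3 − 10·9^2 = 648).
min ATC = 648/9 + 47 − 10·9 + 9^2 = £110. That is the break-even price.
For £22 ≤ P < £110 the firm produces at a loss; below £22 it shuts down.

Shutdown price = £22; break-even price = £110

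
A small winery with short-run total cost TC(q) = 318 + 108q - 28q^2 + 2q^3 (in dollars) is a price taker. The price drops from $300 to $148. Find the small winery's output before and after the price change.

Output falls from 12 to 10

AVC = 108 - 28q + 2q^2, minimized at q = 7 where min AVC = $10. MC = 108 - 56q + 6q^2.
With P = $300 above the shutdown price, P = MC gives q = 12.
At P = $148 ≥ min AVC, set P = MC: q = 10. The firm stays open but cuts output.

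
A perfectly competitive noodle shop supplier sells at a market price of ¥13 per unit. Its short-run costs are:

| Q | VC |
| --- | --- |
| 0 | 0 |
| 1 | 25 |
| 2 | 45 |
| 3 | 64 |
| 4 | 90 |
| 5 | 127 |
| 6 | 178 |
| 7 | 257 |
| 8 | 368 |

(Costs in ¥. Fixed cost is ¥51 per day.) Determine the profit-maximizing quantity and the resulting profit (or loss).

Compute π = P·Q − TC at each output: Q=0: -51; Q=1: -63; Q=2: -70; Q=3: -76; Q=4: -89; Q=5: -113; Q=6: -151; Q=7: -217; Q=8: -315.
Profit is highest at Q = 0. Equivalently, the lowest AVC in the table is 64/3 ≈ ¥21.33 at Q = 3, and P = ¥13 falls below it — price never covers variable cost, so the firm shuts down and loses only its fixed cost.

Q = 0 (shut down); profit = -¥51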